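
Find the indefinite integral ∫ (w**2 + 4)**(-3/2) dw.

w/(4*sqrt(w**2 + 4)) + C

Substitute w = 2·tan(θ), so dw = 2·sec(θ)^2 dθ and the radical becomes sqrt(w**2 + 4) = 2·sec(θ) by the Pythagorean identity.
Integrate the resulting trig expression in θ, then back-substitute tan(θ) = w/2, sec(θ) = sqrt(w**2 + 4)/2 (absorbing any constant into C).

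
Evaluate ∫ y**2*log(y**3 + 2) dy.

y**3*log(y**3 + 2)/3 - y**3/3 + 2*log(y**3 + 2)/3 + C

Let u = y**3 + 2, so du = (3*y**2) dy.
The integral becomes (1/3)·∫ log(u) du; integrate by parts with u′=log(u), dv′=du.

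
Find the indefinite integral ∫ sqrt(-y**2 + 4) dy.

Substitute y = 2·sin(θ), so dy = 2·cos(θ) dθ and the radical becomes sqrt(-y**2 + 4) = 2·cos(θ) by the Pythagorean identity.
Integrate the resulting trig expression in θ, then back-substitute θ = asin(y/2), sin(θ) = y/2, cos(θ) = sqrt(-y**2 + 4)/2 (absorbing any constant into C).

y*sqrt(-y**2 + 4)/2 + 2*asin(y/2) + C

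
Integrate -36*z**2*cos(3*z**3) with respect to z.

-4*sin(3*z**3) + C

Let u = 3*z**3, so du = (9*z**2) dz.
Rewriting, the integral becomes -4·∫ cos(u) du = -4·sin(u).
Substituting back, u = 3*z**3.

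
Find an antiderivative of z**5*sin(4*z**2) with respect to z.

Let u = z², du = 2z dz; rewrite as (1/2)∫ u^2·sin(4u) du.
Now integrate by parts 2 times.

-z**4*cos(4*z**2)/8 + z**2*sin(4*z**2)/16 + cos(4*z**2)/64 + C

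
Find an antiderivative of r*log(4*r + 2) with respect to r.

Use integration by parts with u = log(4*r + 2), dv = r dr.
Then du = 4/(4*r + 2) dr and v = r**2/2.

r**2*log(4*r + 2)/2 - r**2/4 + r/4 - log(2*r + 1)/8 + C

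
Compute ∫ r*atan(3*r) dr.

r**2*atan(3*r)/2 - r/6 + atan(3*r)/18 + C

Use integration by parts with u = arctan(3*r), dv = r dr.
Then du = 3/(9*r**2 + 1) dr.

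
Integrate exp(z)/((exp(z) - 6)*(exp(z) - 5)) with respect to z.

log(exp(z) - 6) - log(exp(z) - 5) + C

Let u = e^z, du = e^z dz.
The integral becomes ∫ du/((u-6)(u-5)); decompose into partial fractions.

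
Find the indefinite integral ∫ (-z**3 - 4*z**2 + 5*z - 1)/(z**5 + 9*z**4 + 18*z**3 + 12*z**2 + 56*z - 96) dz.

-log(z - 1)/175 + 21*log(z + 4)/200 + 41*log(z + 6)/560 - 69*log(z**2 + 4)/800 - 27*atan(z/2)/400 + C

Factor the denominator: (z - 1)*(z + 4)*(z + 6)*(z**2 + 4).
Partial-fraction decomposition: -3*(23*z + 18)/(400*(z**2 + 4)) + 41/(560*(z + 6)) + 21/(200*(z + 4)) - 1/(175*(z - 1)).
Integrate each term; A/(z−a) gives A·log|z−a|; the (Bz+D)/(z²+p²) term gives a log and an atan.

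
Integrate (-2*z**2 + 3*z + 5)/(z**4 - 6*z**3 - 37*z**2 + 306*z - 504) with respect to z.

-49*log(z - 6)/78 + 15*log(z - 4)/22 - 2*log(z - 3)/15 + 57*log(z + 7)/715 + C

Factor the denominator: (z - 6)*(z - 4)*(z - 3)*(z + 7).
Partial-fraction decomposition: 57/(715*(z + 7)) - 2/(15*(z - 3)) + 15/(22*(z - 4)) - 49/(78*(z - 6)).
Integrate each term: A/(z−a) contributes A·log|z−a|.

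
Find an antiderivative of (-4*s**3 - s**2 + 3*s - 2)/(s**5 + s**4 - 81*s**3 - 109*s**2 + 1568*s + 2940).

Factor the denominator: (s - 7)*(s - 6)*(s + 2)*(s + 5)*(s + 7).
Partial-fraction decomposition: 5/(7*(s + 7)) - 229/(396*(s + 5)) + 1/(54*(s + 2)) + 17/(22*(s - 6)) - 701/(756*(s - 7)).
Integrate each term: A/(s−a) contributes A·log|s−a|.

-701*log(s - 7)/756 + 17*log(s - 6)/22 + log(s + 2)/54 - 229*log(s + 5)/396 + 5*log(s + 7)/7 + C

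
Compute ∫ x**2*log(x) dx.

x**3*log(x)/3 - x**3/9 + C

Use integration by parts with u = log(x), dv = x**2 dx.
Then du = 1/x dx and v = x**3/3.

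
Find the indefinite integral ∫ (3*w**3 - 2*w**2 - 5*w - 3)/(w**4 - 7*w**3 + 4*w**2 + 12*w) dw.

-log(w)/4 + 181*log(w - 6)/56 - log(w - 2)/8 + log(w + 1)/7 + C

Factor the denominator: w*(w - 6)*(w - 2)*(w + 1).
Partial-fraction decomposition: 1/(7*(w + 1)) - 1/(8*(w - 2)) + 181/(56*(w - 6)) - 1/(4*w).
Integrate each term: A/(w−a) contributes A·log|w−a|.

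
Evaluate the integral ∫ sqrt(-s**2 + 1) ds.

Substitute s = sin(θ), so ds = cos(θ) dθ and the radical becomes sqrt(-s**2 + 1) = cos(θ) by the Pythagorean identity.
Integrate the resulting trig expression in θ, then back-substitute θ = asin(s), sin(θ) = s, cos(θ) = sqrt(-s**2 + 1) (absorbing any constant into C).

s*sqrt(-s**2 + 1)/2 + asin(s)/2 + C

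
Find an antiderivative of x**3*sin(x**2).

Let u = x², du = 2x dx; rewrite as (1/2)∫ u^1·sin(1u) du.
Now integrate by parts 1 time.

-x**2*cos(x**2)/2 + sin(x**2)/2 + C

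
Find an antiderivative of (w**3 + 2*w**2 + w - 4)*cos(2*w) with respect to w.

Use integration by parts with u = w**3 + 2*w**2 + w - 4, dv = cos(2*w) dw, so v = sin(2*w)/2.
Apply parts 3 times (tabular method): alternate signs, differentiate u down to 0, integrate dv up.

w**3*sin(2*w)/2 + w**2*sin(2*w) + 3*w**2*cos(2*w)/4 - w*sin(2*w)/4 + w*cos(2*w) - 5*sin(2*w)/2 - cos(2*w)/8 + C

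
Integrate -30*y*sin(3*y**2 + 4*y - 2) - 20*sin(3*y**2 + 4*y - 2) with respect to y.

Let u = 3*y**2 + 4*y - 2, so du = (6*y + 4) dy.
Rewriting, the integral becomes -5·∫ sin(u) du = -5·-cos(u).
Substituting back, u = 3*y**2 + 4*y - 2.

5*cos(3*y**2 + 4*y - 2) + C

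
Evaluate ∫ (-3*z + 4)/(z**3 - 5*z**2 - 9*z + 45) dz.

-11*log(z - 5)/16 + 5*log(z - 3)/12 + 13*log(z + 3)/48 + C

Factor the denominator: (z - 5)*(z - 3)*(z + 3).
Partial-fraction decomposition: 13/(48*(z + 3)) + 5/(12*(z - 3)) - 11/(16*(z - 5)).
Integrate each term: A/(z−a) contributes A·log|z−a|.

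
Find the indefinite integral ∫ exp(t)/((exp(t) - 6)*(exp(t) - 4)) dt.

log(exp(t) - 6)/2 - log(exp(t) - 4)/2 + C

Let u = e^t, du = e^t dt.
The integral becomes ∫ du/((u-4)(u-6)); decompose into partial fractions.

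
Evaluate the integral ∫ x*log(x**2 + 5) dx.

x**2*log(x**2 + 5)/2 - x**2/2 + 5*log(x**2 + 5)/2 + C

Let u = x**2 + 5, so du = (2*x) dx.
The integral becomes (1/2)·∫ log(u) du; integrate by parts with u′=log(u), dv′=du.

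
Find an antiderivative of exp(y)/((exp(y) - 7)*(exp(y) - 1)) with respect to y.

log(exp(y) - 7)/6 - log(exp(y) - 1)/6 + C

Let u = e^y, du = e^y dy.
The integral becomes ∫ du/((u-1)(u-7)); decompose into partial fractions.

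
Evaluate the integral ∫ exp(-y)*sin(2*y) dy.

-exp(-y)*sin(2*y)/5 - 2*exp(-y)*cos(2*y)/5 + C

Let I denote the integral. Integrate by parts with u = sin(2*y), dv = exp(-y) dy, so v = -exp(-y): I = -exp(-y)*sin(2*y) + 2·∫ exp(-y)*cos(2*y) dy.
Apply parts again with u = cos(2*y), dv = exp(-y) dy: ∫ exp(-y)*cos(2*y) dy = -exp(-y)*cos(2*y) − 2·I. Substituting back brings back I: I = -exp(-y)*sin(2*y) - 2*exp(-y)*cos(2*y) − 4·I.
Solving for I: (1 + 4)·I equals the remaining terms, so I = (1/5)·(-exp(-y)*sin(2*y) - 2*exp(-y)*cos(2*y)).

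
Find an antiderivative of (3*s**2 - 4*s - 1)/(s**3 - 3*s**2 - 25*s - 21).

59*log(s - 7)/40 - 3*log(s + 1)/8 + 19*log(s + 3)/10 + C

Factor the denominator: (s - 7)*(s + 1)*(s + 3).
Partial-fraction decomposition: 19/(10*(s + 3)) - 3/(8*(s + 1)) + 59/(40*(s - 7)).
Integrate each term: A/(s−a) contributes A·log|s−a|.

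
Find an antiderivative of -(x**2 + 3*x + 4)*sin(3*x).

x**2*cos(3*x)/3 - 2*x*sin(3*x)/9 + x*cos(3*x) - sin(3*x)/3 + 34*cos(3*x)/27 + C

Use integration by parts with u = x**2 + 3*x + 4, dv = -sin(3*x) dx, so v = cos(3*x)/3.
Apply parts 2 times (tabular method): alternate signs, differentiate u down to 0, integrate dv up.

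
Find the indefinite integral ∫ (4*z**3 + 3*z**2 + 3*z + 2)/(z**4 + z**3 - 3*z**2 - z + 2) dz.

11*log(z - 1)/6 - log(z + 1)/2 + 8*log(z + 2)/3 - 2/(z - 1) + C

Factor the denominator: (z - 1)**2*(z + 1)*(z + 2).
Partial-fraction decomposition: 8/(3*(z + 2)) - 1/(2*(z + 1)) + 11/(6*(z - 1)) + 2/(z - 1)**2.
Integrate each term; A/(z−a) gives A·log|z−a|; A/(z−a)² gives −A/(z−a).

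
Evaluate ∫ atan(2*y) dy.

Use integration by parts with u = arctan(2*y), dv = dy.
Then du = 2/(4*y**2 + 1) dy.

y*atan(2*y) - log(4*y**2 + 1)/4 + C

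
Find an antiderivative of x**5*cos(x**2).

Let u = x², du = 2x dx; rewrite as (1/2)∫ u^2·cos(1u) du.
Now integrate by parts 2 times.

x**4*sin(x**2)/2 + x**2*cos(x**2) - sin(x**2) + C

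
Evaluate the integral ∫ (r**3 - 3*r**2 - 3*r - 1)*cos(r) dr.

r**3*sin(r) - 3*r**2*sin(r) + 3*r**2*cos(r) - 9*r*sin(r) - 6*r*cos(r) + 5*sin(r) - 9*cos(r) + C

Use integration by parts with u = r**3 - 3*r**2 - 3*r - 1, dv = cos(r) dr, so v = sin(r).
Apply parts 3 times (tabular method): alternate signs, differentiate u down to 0, integrate dv up.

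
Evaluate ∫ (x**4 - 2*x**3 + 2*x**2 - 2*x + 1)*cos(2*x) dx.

x**4*sin(2*x)/2 - x**3*sin(2*x) + x**3*cos(2*x) - x**2*sin(2*x)/2 - 3*x**2*cos(2*x)/2 + x*sin(2*x)/2 - x*cos(2*x)/2 + 3*sin(2*x)/4 + cos(2*x)/4 + C

Use integration by parts with u = x**4 - 2*x**3 + 2*x**2 - 2*x + 1, dv = cos(2*x) dx, so v = sin(2*x)/2.
Apply parts 4 times (tabular method): alternate signs, differentiate u down to 0, integrate dv up.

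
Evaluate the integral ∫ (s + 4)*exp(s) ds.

(s + 3)*exp(s) + C

Use integration by parts with u = s + 4, dv = exp(s) ds, so v = exp(s).
Apply parts 1 times (tabular method): alternate signs, differentiate u down to 0, integrate dv up.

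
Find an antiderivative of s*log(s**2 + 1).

s**2*log(s**2 + 1)/2 - s**2/2 + log(s**2 + 1)/2 + C

Let u = s**2 + 1, so du = (2*s) ds.
The integral becomes (1/2)·∫ log(u) du; integrate by parts with u′=log(u), dv′=du.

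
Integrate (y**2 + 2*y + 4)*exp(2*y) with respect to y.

Use integration by parts with u = y**2 + 2*y + 4, dv = exp(2*y) dy, so v = exp(2*y)/2.
Apply parts 2 times (tabular method): alternate signs, differentiate u down to 0, integrate dv up.

(2*y**2 + 2*y + 7)*exp(2*y)/4 + C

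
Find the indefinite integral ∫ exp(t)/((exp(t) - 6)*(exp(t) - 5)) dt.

Let u = e^t, du = e^t dt.
The integral becomes ∫ du/((u-5)(u-6)); decompose into partial fractions.

log(exp(t) - 6) - log(exp(t) - 5) + C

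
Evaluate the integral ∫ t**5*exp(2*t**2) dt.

Let u = t², du = 2t dt; rewrite as (1/2)∫ u^2·exp(2u) du.
Now integrate by parts 2 times.

(2*t**4 - 2*t**2 + 1)*exp(2*t**2)/8 + C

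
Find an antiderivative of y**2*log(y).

y**3*log(y)/3 - y**3/9 + C

Use integration by parts with u = log(y), dv = y**2 dy.
Then du = 1/y dy and v = y**3/3.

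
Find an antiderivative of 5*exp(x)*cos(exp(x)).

Let u = exp(x), so du = (exp(x)) dx.
Rewriting, the integral becomes 5·∫ cos(u) du = 5·sin(u).
Substituting back, u = exp(x).

5*sin(exp(x)) + C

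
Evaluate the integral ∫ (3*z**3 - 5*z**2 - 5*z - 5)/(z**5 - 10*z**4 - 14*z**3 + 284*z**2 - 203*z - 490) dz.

311*log(z - 7)/2400 - 11*log(z - 2)/525 + log(z + 1)/96 - 5*log(z + 5)/42 - 31/(20*z - 140) + C

Factor the denominator: (z - 7)**2*(z - 2)*(z + 1)*(z + 5).
Partial-fraction decomposition: -5/(42*(z + 5)) + 1/(96*(z + 1)) - 11/(525*(z - 2)) + 311/(2400*(z - 7)) + 31/(20*(z - 7)**2).
Integrate each term; A/(z−a) gives A·log|z−a|; A/(z−a)² gives −A/(z−a).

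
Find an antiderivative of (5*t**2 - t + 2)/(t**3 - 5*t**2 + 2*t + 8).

Factor the denominator: (t - 4)*(t - 2)*(t + 1).
Partial-fraction decomposition: 8/(15*(t + 1)) - 10/(3*(t - 2)) + 39/(5*(t - 4)).
Integrate each term: A/(t−a) contributes A·log|t−a|.

39*log(t - 4)/5 - 10*log(t - 2)/3 + 8*log(t + 1)/15 + C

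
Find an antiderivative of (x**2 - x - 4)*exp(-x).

(-x**2 - x + 3)*exp(-x) + C

Use integration by parts with u = x**2 - x - 4, dv = exp(-x) dx, so v = -exp(-x).
Apply parts 2 times (tabular method): alternate signs, differentiate u down to 0, integrate dv up.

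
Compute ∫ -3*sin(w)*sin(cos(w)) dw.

Let u = cos(w), so du = (-sin(w)) dw.
Rewriting, the integral becomes 3·∫ sin(u) du = 3·-cos(u).
Substituting back, u = cos(w).

-3*cos(cos(w)) + C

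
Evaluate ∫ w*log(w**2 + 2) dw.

Let u = w**2 + 2, so du = (2*w) dw.
The integral becomes (1/2)·∫ log(u) du; integrate by parts with u′=log(u), dv′=du.

w**2*log(w**2 + 2)/2 - w**2/2 + log(w**2 + 2) + C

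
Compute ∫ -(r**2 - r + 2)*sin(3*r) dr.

r**2*cos(3*r)/3 - 2*r*sin(3*r)/9 - r*cos(3*r)/3 + sin(3*r)/9 + 16*cos(3*r)/27 + C

Use integration by parts with u = r**2 - r + 2, dv = -sin(3*r) dr, so v = cos(3*r)/3.
Apply parts 2 times (tabular method): alternate signs, differentiate u down to 0, integrate dv up.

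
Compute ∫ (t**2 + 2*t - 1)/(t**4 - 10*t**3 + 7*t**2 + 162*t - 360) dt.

47*log(t - 6)/30 - 17*log(t - 5)/9 + log(t - 3)/3 - log(t + 4)/90 + C

Factor the denominator: (t - 6)*(t - 5)*(t - 3)*(t + 4).
Partial-fraction decomposition: -1/(90*(t + 4)) + 1/(3*(t - 3)) - 17/(9*(t - 5)) + 47/(30*(t - 6)).
Integrate each term: A/(t−a) contributes A·log|t−a|.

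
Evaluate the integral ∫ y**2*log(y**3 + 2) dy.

Let u = y**3 + 2, so du = (3*y**2) dy.
The integral becomes (1/3)·∫ log(u) du; integrate by parts with u′=log(u), dv′=du.

y**3*log(y**3 + 2)/3 - y**3/3 + 2*log(y**3 + 2)/3 + C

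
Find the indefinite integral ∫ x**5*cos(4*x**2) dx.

Let u = x², du = 2x dx; rewrite as (1/2)∫ u^2·cos(4u) du.
Now integrate by parts 2 times.

x**4*sin(4*x**2)/8 + x**2*cos(4*x**2)/16 - sin(4*x**2)/64 + C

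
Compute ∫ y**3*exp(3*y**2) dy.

(3*y**2 - 1)*exp(3*y**2)/18 + C

Let u = y², du = 2y dy; rewrite as (1/2)∫ u^1·exp(3u) du.
Now integrate by parts 1 time.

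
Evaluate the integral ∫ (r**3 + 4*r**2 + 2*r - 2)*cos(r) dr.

r**3*sin(r) + 4*r**2*sin(r) + 3*r**2*cos(r) - 4*r*sin(r) + 8*r*cos(r) - 10*sin(r) - 4*cos(r) + C

Use integration by parts with u = r**3 + 4*r**2 + 2*r - 2, dv = cos(r) dr, so v = sin(r).
Apply parts 3 times (tabular method): alternate signs, differentiate u down to 0, integrate dv up.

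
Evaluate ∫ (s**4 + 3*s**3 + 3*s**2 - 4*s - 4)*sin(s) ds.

-s**4*cos(s) + 4*s**3*sin(s) - 3*s**3*cos(s) + 9*s**2*sin(s) + 9*s**2*cos(s) - 18*s*sin(s) + 22*s*cos(s) - 22*sin(s) - 14*cos(s) + C

Use integration by parts with u = s**4 + 3*s**3 + 3*s**2 - 4*s - 4, dv = sin(s) ds, so v = -cos(s).
Apply parts 4 times (tabular method): alternate signs, differentiate u down to 0, integrate dv up.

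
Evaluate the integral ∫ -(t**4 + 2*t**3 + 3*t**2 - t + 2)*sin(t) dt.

t**4*cos(t) - 4*t**3*sin(t) + 2*t**3*cos(t) - 6*t**2*sin(t) - 9*t**2*cos(t) + 18*t*sin(t) - 13*t*cos(t) + 13*sin(t) + 20*cos(t) + C

Use integration by parts with u = t**4 + 2*t**3 + 3*t**2 - t + 2, dv = -sin(t) dt, so v = cos(t).
Apply parts 4 times (tabular method): alternate signs, differentiate u down to 0, integrate dv up.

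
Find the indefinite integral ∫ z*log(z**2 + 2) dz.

z**2*log(z**2 + 2)/2 - z**2/2 + log(z**2 + 2) + C

Let u = z**2 + 2, so du = (2*z) dz.
The integral becomes (1/2)·∫ log(u) du; integrate by parts with u′=log(u), dv′=du.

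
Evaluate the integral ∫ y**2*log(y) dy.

y**3*log(y)/3 - y**3/9 + C

Use integration by parts with u = log(y), dv = y**2 dy.
Then du = 1/y dy and v = y**3/3.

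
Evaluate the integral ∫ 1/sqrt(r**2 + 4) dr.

Substitute r = 2·tan(θ), so dr = 2·sec(θ)^2 dθ and the radical becomes sqrt(r**2 + 4) = 2·sec(θ) by the Pythagorean identity.
Integrate the resulting trig expression in θ, then back-substitute tan(θ) = r/2, sec(θ) = sqrt(r**2 + 4)/2 (absorbing any constant into C).

log(r + sqrt(r**2 + 4)) + C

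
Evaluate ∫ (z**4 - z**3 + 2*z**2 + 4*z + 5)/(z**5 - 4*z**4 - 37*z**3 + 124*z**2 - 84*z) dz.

-5*log(z)/84 + 2189*log(z - 7)/2730 - 29*log(z - 2)/80 + 11*log(z - 1)/42 + 1565*log(z + 6)/4368 + C

Factor the denominator: z*(z - 7)*(z - 2)*(z - 1)*(z + 6).
Partial-fraction decomposition: 1565/(4368*(z + 6)) + 11/(42*(z - 1)) - 29/(80*(z - 2)) + 2189/(2730*(z - 7)) - 5/(84*z).
Integrate each term: A/(z−a) contributes A·log|z−a|.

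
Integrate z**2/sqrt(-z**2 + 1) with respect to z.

Substitute z = sin(θ), so dz = cos(θ) dθ and the radical becomes sqrt(-z**2 + 1) = cos(θ) by the Pythagorean identity.
Integrate the resulting trig expression in θ, then back-substitute θ = asin(z), sin(θ) = z, cos(θ) = sqrt(-z**2 + 1) (absorbing any constant into C).

-z*sqrt(-z**2 + 1)/2 + asin(z)/2 + C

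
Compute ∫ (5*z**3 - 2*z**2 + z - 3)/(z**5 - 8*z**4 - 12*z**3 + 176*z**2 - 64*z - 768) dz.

1011*log(z - 6)/320 - 6845*log(z - 4)/2304 + 53*log(z + 2)/576 - 359*log(z + 4)/1280 + 289/(96*z - 384) + C

Factor the denominator: (z - 6)*(z - 4)**2*(z + 2)*(z + 4).
Partial-fraction decomposition: -359/(1280*(z + 4)) + 53/(576*(z + 2)) - 6845/(2304*(z - 4)) - 289/(96*(z - 4)**2) + 1011/(320*(z - 6)).
Integrate each term; A/(z−a) gives A·log|z−a|; A/(z−a)² gives −A/(z−a).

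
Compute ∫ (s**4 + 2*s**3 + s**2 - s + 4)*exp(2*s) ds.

Use integration by parts with u = s**4 + 2*s**3 + s**2 - s + 4, dv = exp(2*s) ds, so v = exp(2*s)/2.
Apply parts 4 times (tabular method): alternate signs, differentiate u down to 0, integrate dv up.

(s**4 + s**2 - 2*s + 5)*exp(2*s)/2 + C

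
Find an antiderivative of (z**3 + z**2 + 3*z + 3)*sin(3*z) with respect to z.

-z**3*cos(3*z)/3 + z**2*sin(3*z)/3 - z**2*cos(3*z)/3 + 2*z*sin(3*z)/9 - 7*z*cos(3*z)/9 + 7*sin(3*z)/27 - 25*cos(3*z)/27 + C

Use integration by parts with u = z**3 + z**2 + 3*z + 3, dv = sin(3*z) dz, so v = -cos(3*z)/3.
Apply parts 3 times (tabular method): alternate signs, differentiate u down to 0, integrate dv up.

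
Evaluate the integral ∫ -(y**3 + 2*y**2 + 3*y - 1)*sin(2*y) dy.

y**3*cos(2*y)/2 - 3*y**2*sin(2*y)/4 + y**2*cos(2*y) - y*sin(2*y) + 3*y*cos(2*y)/4 - 3*sin(2*y)/8 - cos(2*y) + C

Use integration by parts with u = y**3 + 2*y**2 + 3*y - 1, dv = -sin(2*y) dy, so v = cos(2*y)/2.
Apply parts 3 times (tabular method): alternate signs, differentiate u down to 0, integrate dv up.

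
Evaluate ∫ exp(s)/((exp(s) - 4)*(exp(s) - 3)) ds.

Let u = e^s, du = e^s ds.
The integral becomes ∫ du/((u-3)(u-4)); decompose into partial fractions.

log(exp(s) - 4) - log(exp(s) - 3) + C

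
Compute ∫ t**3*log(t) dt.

Use integration by parts with u = log(t), dv = t**3 dt.
Then du = 1/t dt and v = t**4/4.

t**4*log(t)/4 - t**4/16 + C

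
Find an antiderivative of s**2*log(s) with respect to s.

s**3*log(s)/3 - s**3/9 + C

Use integration by parts with u = log(s), dv = s**2 ds.
Then du = 1/s ds and v = s**3/3.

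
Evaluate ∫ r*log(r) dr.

r**2*log(r)/2 - r**2/4 + C

Use integration by parts with u = log(r), dv = r dr.
Then du = 1/r dr and v = r**2/2.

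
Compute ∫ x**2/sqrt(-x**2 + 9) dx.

Substitute x = 3·sin(θ), so dx = 3·cos(θ) dθ and the radical becomes sqrt(-x**2 + 9) = 3·cos(θ) by the Pythagorean identity.
Integrate the resulting trig expression in θ, then back-substitute θ = asin(x/3), sin(θ) = x/3, cos(θ) = sqrt(-x**2 + 9)/3 (absorbing any constant into C).

-x*sqrt(-x**2 + 9)/2 + 9*asin(x/3)/2 + C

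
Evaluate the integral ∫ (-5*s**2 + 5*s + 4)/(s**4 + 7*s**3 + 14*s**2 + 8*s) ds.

Factor the denominator: s*(s + 1)*(s + 2)*(s + 4).
Partial-fraction decomposition: 4/(s + 4) - 13/(2*(s + 2)) + 2/(s + 1) + 1/(2*s).
Integrate each term: A/(s−a) contributes A·log|s−a|.

log(s)/2 + 2*log(s + 1) - 13*log(s + 2)/2 + 4*log(s + 4) + C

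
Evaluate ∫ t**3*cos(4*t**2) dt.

Let u = t², du = 2t dt; rewrite as (1/2)∫ u^1·cos(4u) du.
Now integrate by parts 1 time.

t**2*sin(4*t**2)/8 + cos(4*t**2)/32 + C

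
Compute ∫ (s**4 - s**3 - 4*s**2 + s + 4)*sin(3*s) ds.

Use integration by parts with u = s**4 - s**3 - 4*s**2 + s + 4, dv = sin(3*s) ds, so v = -cos(3*s)/3.
Apply parts 4 times (tabular method): alternate signs, differentiate u down to 0, integrate dv up.

-s**4*cos(3*s)/3 + 4*s**3*sin(3*s)/9 + s**3*cos(3*s)/3 - s**2*sin(3*s)/3 + 16*s**2*cos(3*s)/9 - 32*s*sin(3*s)/27 - 5*s*cos(3*s)/9 + 5*sin(3*s)/27 - 140*cos(3*s)/81 + C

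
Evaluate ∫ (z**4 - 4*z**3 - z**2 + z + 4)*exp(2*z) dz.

Use integration by parts with u = z**4 - 4*z**3 - z**2 + z + 4, dv = exp(2*z) dz, so v = exp(2*z)/2.
Apply parts 4 times (tabular method): alternate signs, differentiate u down to 0, integrate dv up.

(2*z**4 - 12*z**3 + 16*z**2 - 14*z + 15)*exp(2*z)/4 + C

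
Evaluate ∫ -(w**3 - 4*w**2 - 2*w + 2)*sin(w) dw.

Use integration by parts with u = w**3 - 4*w**2 - 2*w + 2, dv = -sin(w) dw, so v = cos(w).
Apply parts 3 times (tabular method): alternate signs, differentiate u down to 0, integrate dv up.

w**3*cos(w) - 3*w**2*sin(w) - 4*w**2*cos(w) + 8*w*sin(w) - 8*w*cos(w) + 8*sin(w) + 10*cos(w) + C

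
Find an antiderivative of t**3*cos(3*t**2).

Let u = t², du = 2t dt; rewrite as (1/2)∫ u^1·cos(3u) du.
Now integrate by parts 1 time.

t**2*sin(3*t**2)/6 + cos(3*t**2)/18 + C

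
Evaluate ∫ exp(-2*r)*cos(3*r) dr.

Let I denote the integral. Integrate by parts with u = cos(3*r), dv = exp(-2*r) dr, so v = -exp(-2*r)/2: I = -exp(-2*r)*cos(3*r)/2 − (3/2)·∫ exp(-2*r)*sin(3*r) dr.
Apply parts again with u = sin(3*r), dv = exp(-2*r) dr: ∫ exp(-2*r)*sin(3*r) dr = -exp(-2*r)*sin(3*r)/2 + (3/2)·I. Substituting back brings back I: I = 3*exp(-2*r)*sin(3*r)/4 - exp(-2*r)*cos(3*r)/2 − (9/4)·I.
Solving for I: (1 + 9/4)·I equals the remaining terms, so I = (4/13)·(3*exp(-2*r)*sin(3*r)/4 - exp(-2*r)*cos(3*r)/2).

3*exp(-2*r)*sin(3*r)/13 - 2*exp(-2*r)*cos(3*r)/13 + C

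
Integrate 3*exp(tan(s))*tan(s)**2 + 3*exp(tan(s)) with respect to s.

3*exp(tan(s)) + C

Let u = tan(s), so du = (tan(s)**2 + 1) ds.
Rewriting, the integral becomes 3·∫ e^u du = 3·e^u.
Substituting back, u = tan(s).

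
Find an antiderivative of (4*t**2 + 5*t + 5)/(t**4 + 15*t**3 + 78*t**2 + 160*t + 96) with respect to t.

4*log(t + 1)/45 + 211*log(t + 4)/36 - 119*log(t + 6)/20 + 49/(6*t + 24) + C

Factor the denominator: (t + 1)*(t + 4)**2*(t + 6).
Partial-fraction decomposition: -119/(20*(t + 6)) + 211/(36*(t + 4)) - 49/(6*(t + 4)**2) + 4/(45*(t + 1)).
Integrate each term; A/(t−a) gives A·log|t−a|; A/(t−a)² gives −A/(t−a).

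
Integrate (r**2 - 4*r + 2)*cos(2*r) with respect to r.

r**2*sin(2*r)/2 - 2*r*sin(2*r) + r*cos(2*r)/2 + 3*sin(2*r)/4 - cos(2*r) + C

Use integration by parts with u = r**2 - 4*r + 2, dv = cos(2*r) dr, so v = sin(2*r)/2.
Apply parts 2 times (tabular method): alternate signs, differentiate u down to 0, integrate dv up.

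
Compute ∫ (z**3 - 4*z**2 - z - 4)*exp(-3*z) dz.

Use integration by parts with u = z**3 - 4*z**2 - z - 4, dv = exp(-3*z) dz, so v = -exp(-3*z)/3.
Apply parts 3 times (tabular method): alternate signs, differentiate u down to 0, integrate dv up.

(-z**3 + 3*z**2 + 3*z + 5)*exp(-3*z)/3 + C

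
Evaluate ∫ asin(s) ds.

Use integration by parts with u = arcsin(s), dv = ds.
Then du = 1/sqrt(-s**2 + 1) ds.

s*asin(s) + sqrt(-s**2 + 1) + C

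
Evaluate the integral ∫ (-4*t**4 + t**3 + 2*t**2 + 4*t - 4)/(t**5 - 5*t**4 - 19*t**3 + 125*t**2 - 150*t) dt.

2*log(t)/75 - 2309*log(t - 5)/300 + 271*log(t - 3)/48 - 22*log(t - 2)/21 - 2599*log(t + 5)/2800 + C

Factor the denominator: t*(t - 5)*(t - 3)*(t - 2)*(t + 5).
Partial-fraction decomposition: -2599/(2800*(t + 5)) - 22/(21*(t - 2)) + 271/(48*(t - 3)) - 2309/(300*(t - 5)) + 2/(75*t).
Integrate each term: A/(t−a) contributes A·log|t−a|.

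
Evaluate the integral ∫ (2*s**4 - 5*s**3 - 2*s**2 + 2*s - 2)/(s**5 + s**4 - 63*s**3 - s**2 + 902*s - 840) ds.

Factor the denominator: (s - 6)*(s - 4)*(s - 1)*(s + 5)*(s + 7).
Partial-fraction decomposition: 6403/(2288*(s + 7)) - 1813/(1188*(s + 5)) - 1/(144*(s - 1)) - 83/(297*(s - 4)) + 145/(143*(s - 6)).
Integrate each term: A/(s−a) contributes A·log|s−a|.

145*log(s - 6)/143 - 83*log(s - 4)/297 - log(s - 1)/144 - 1813*log(s + 5)/1188 + 6403*log(s + 7)/2288 + C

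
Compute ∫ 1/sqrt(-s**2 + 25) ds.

asin(s/5) + C

Substitute s = 5·sin(θ), so ds = 5·cos(θ) dθ and the radical becomes sqrt(-s**2 + 25) = 5·cos(θ) by the Pythagorean identity.
Integrate the resulting trig expression in θ, then back-substitute θ = asin(s/5), sin(θ) = s/5, cos(θ) = sqrt(-s**2 + 25)/5 (absorbing any constant into C).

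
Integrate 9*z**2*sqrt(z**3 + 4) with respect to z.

2*(z**3 + 4)**(3/2) + C

Let u = z**3 + 4, so du = (3*z**2) dz.
Rewriting, the integral becomes 3·∫ √u du = 3·(2/3)u^(3/2).
Substituting back, u = z**3 + 4.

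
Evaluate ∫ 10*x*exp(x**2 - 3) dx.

Let u = x**2 - 3, so du = (2*x) dx.
Rewriting, the integral becomes 5·∫ e^u du = 5·e^u.
Substituting back, u = x**2 - 3.

5*exp(x**2 - 3) + C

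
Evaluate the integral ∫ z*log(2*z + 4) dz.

z**2*log(2*z + 4)/2 - z**2/4 + z - 2*log(z + 2) + C

Use integration by parts with u = log(2*z + 4), dv = z dz.
Then du = 2/(2*z + 4) dz and v = z**2/2.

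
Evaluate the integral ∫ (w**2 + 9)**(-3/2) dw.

w/(9*sqrt(w**2 + 9)) + C

Substitute w = 3·tan(θ), so dw = 3·sec(θ)^2 dθ and the radical becomes sqrt(w**2 + 9) = 3·sec(θ) by the Pythagorean identity.
Integrate the resulting trig expression in θ, then back-substitute tan(θ) = w/3, sec(θ) = sqrt(w**2 + 9)/3 (absorbing any constant into C).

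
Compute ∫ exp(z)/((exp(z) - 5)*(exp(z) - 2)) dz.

Let u = e^z, du = e^z dz.
The integral becomes ∫ du/((u-2)(u-5)); decompose into partial fractions.

log(exp(z) - 5)/3 - log(exp(z) - 2)/3 + C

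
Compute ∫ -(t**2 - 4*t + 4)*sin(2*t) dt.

Use integration by parts with u = t**2 - 4*t + 4, dv = -sin(2*t) dt, so v = cos(2*t)/2.
Apply parts 2 times (tabular method): alternate signs, differentiate u down to 0, integrate dv up.

t**2*cos(2*t)/2 - t*sin(2*t)/2 - 2*t*cos(2*t) + sin(2*t) + 7*cos(2*t)/4 + C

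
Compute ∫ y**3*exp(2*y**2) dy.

Let u = y², du = 2y dy; rewrite as (1/2)∫ u^1·exp(2u) du.
Now integrate by parts 1 time.

(2*y**2 - 1)*exp(2*y**2)/8 + C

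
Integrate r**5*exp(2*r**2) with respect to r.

Let u = r², du = 2r dr; rewrite as (1/2)∫ u^2·exp(2u) du.
Now integrate by parts 2 times.

(2*r**4 - 2*r**2 + 1)*exp(2*r**2)/8 + C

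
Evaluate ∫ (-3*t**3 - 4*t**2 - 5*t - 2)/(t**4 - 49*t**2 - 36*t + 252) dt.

-631*log(t - 7)/325 + 13*log(t - 2)/50 + 29*log(t + 3)/75 - 133*log(t + 6)/78 + C

Factor the denominator: (t - 7)*(t - 2)*(t + 3)*(t + 6).
Partial-fraction decomposition: -133/(78*(t + 6)) + 29/(75*(t + 3)) + 13/(50*(t - 2)) - 631/(325*(t - 7)).
Integrate each term: A/(t−a) contributes A·log|t−a|.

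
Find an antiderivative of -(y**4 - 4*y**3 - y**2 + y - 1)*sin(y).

y**4*cos(y) - 4*y**3*sin(y) - 4*y**3*cos(y) + 12*y**2*sin(y) - 13*y**2*cos(y) + 26*y*sin(y) + 25*y*cos(y) - 25*sin(y) + 25*cos(y) + C

Use integration by parts with u = y**4 - 4*y**3 - y**2 + y - 1, dv = -sin(y) dy, so v = cos(y).
Apply parts 4 times (tabular method): alternate signs, differentiate u down to 0, integrate dv up.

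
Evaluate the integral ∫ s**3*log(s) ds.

s**4*log(s)/4 - s**4/16 + C

Use integration by parts with u = log(s), dv = s**3 ds.
Then du = 1/s ds and v = s**4/4.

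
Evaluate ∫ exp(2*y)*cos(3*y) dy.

Let I denote the integral. Integrate by parts with u = cos(3*y), dv = exp(2*y) dy, so v = exp(2*y)/2: I = exp(2*y)*cos(3*y)/2 + (3/2)·∫ exp(2*y)*sin(3*y) dy.
Apply parts again with u = sin(3*y), dv = exp(2*y) dy: ∫ exp(2*y)*sin(3*y) dy = exp(2*y)*sin(3*y)/2 − (3/2)·I. Substituting back brings back I: I = 3*exp(2*y)*sin(3*y)/4 + exp(2*y)*cos(3*y)/2 − (9/4)·I.
Solving for I: (1 + 9/4)·I equals the remaining terms, so I = (4/13)·(3*exp(2*y)*sin(3*y)/4 + exp(2*y)*cos(3*y)/2).

3*exp(2*y)*sin(3*y)/13 + 2*exp(2*y)*cos(3*y)/13 + C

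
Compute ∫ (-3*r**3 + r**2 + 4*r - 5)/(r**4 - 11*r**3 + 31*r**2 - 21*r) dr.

Factor the denominator: r*(r - 7)*(r - 3)*(r - 1).
Partial-fraction decomposition: -1/(4*(r - 1)) + 65/(24*(r - 3)) - 319/(56*(r - 7)) + 5/(21*r).
Integrate each term: A/(r−a) contributes A·log|r−a|.

5*log(r)/21 - 319*log(r - 7)/56 + 65*log(r - 3)/24 - log(r - 1)/4 + C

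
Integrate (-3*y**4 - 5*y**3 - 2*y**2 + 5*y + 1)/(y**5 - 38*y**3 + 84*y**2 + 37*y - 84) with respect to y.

Factor the denominator: (y - 4)*(y - 3)*(y - 1)*(y + 1)*(y + 7).
Partial-fraction decomposition: -281/(264*(y + 7)) + 1/(60*(y + 1)) - 1/(24*(y - 1)) + 19/(4*(y - 3)) - 1099/(165*(y - 4)).
Integrate each term: A/(y−a) contributes A·log|y−a|.

-1099*log(y - 4)/165 + 19*log(y - 3)/4 - log(y - 1)/24 + log(y + 1)/60 - 281*log(y + 7)/264 + C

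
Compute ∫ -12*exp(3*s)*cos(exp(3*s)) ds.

-4*sin(exp(3*s)) + C

Let u = exp(3*s), so du = (3*exp(3*s)) ds.
Rewriting, the integral becomes -4·∫ cos(u) du = -4·sin(u).
Substituting back, u = exp(3*s).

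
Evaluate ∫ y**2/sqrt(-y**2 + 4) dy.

-y*sqrt(-y**2 + 4)/2 + 2*asin(y/2) + C

Substitute y = 2·sin(θ), so dy = 2·cos(θ) dθ and the radical becomes sqrt(-y**2 + 4) = 2·cos(θ) by the Pythagorean identity.
Integrate the resulting trig expression in θ, then back-substitute θ = asin(y/2), sin(θ) = y/2, cos(θ) = sqrt(-y**2 + 4)/2 (absorbing any constant into C).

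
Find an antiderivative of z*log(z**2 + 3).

z**2*log(z**2 + 3)/2 - z**2/2 + 3*log(z**2 + 3)/2 + C

Let u = z**2 + 3, so du = (2*z) dz.
The integral becomes (1/2)·∫ log(u) du; integrate by parts with u′=log(u), dv′=du.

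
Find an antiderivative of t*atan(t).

t**2*atan(t)/2 - t/2 + atan(t)/2 + C

Use integration by parts with u = arctan(t), dv = t dt.
Then du = 1/(t**2 + 1) dt.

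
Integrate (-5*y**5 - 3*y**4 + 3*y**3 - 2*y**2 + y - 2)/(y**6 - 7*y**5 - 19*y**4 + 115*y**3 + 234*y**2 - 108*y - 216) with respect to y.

-6467257*log(y - 6)/1587600 - log(y - 1)/75 + 3*log(y + 1)/98 + 19*log(y + 2)/48 - 217*log(y + 3)/162 + 10547/(630*y - 3780) + C

Factor the denominator: (y - 6)**2*(y - 1)*(y + 1)*(y + 2)*(y + 3).
Partial-fraction decomposition: -217/(162*(y + 3)) + 19/(48*(y + 2)) + 3/(98*(y + 1)) - 1/(75*(y - 1)) - 6467257/(1587600*(y - 6)) - 10547/(630*(y - 6)**2).
Integrate each term; A/(y−a) gives A·log|y−a|; A/(y−a)² gives −A/(y−a).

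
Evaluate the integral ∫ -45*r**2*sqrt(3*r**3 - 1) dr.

-10*(3*r**3 - 1)**(3/2)/3 + C

Let u = 3*r**3 - 1, so du = (9*r**2) dr.
Rewriting, the integral becomes -5·∫ √u du = -5·(2/3)u^(3/2).
Substituting back, u = 3*r**3 - 1.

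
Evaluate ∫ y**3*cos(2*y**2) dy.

Let u = y², du = 2y dy; rewrite as (1/2)∫ u^1·cos(2u) du.
Now integrate by parts 1 time.

y**2*sin(2*y**2)/4 + cos(2*y**2)/8 + C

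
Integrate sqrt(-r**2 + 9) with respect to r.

r*sqrt(-r**2 + 9)/2 + 9*asin(r/3)/2 + C

Substitute r = 3·sin(θ), so dr = 3·cos(θ) dθ and the radical becomes sqrt(-r**2 + 9) = 3·cos(θ) by the Pythagorean identity.
Integrate the resulting trig expression in θ, then back-substitute θ = asin(r/3), sin(θ) = r/3, cos(θ) = sqrt(-r**2 + 9)/3 (absorbing any constant into C).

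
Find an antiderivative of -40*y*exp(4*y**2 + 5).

-5*exp(4*y**2 + 5) + C

Let u = 4*y**2 + 5, so du = (8*y) dy.
Rewriting, the integral becomes -5·∫ e^u du = -5·e^u.
Substituting back, u = 4*y**2 + 5.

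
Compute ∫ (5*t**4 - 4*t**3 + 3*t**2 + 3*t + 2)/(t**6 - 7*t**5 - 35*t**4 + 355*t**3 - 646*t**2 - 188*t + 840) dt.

359*log(t - 6)/91 - 2717*log(t - 5)/648 + 307*log(t - 2)/729 + 11*log(t + 1)/2268 - 13505*log(t + 7)/75816 - 17/(81*t - 162) + C

Factor the denominator: (t - 6)*(t - 5)*(t - 2)**2*(t + 1)*(t + 7).
Partial-fraction decomposition: -13505/(75816*(t + 7)) + 11/(2268*(t + 1)) + 307/(729*(t - 2)) + 17/(81*(t - 2)**2) - 2717/(648*(t - 5)) + 359/(91*(t - 6)).
Integrate each term; A/(t−a) gives A·log|t−a|; A/(t−a)² gives −A/(t−a).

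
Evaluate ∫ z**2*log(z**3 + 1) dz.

Let u = z**3 + 1, so du = (3*z**2) dz.
The integral becomes (1/3)·∫ log(u) du; integrate by parts with u′=log(u), dv′=du.

z**3*log(z**3 + 1)/3 - z**3/3 + log(z**3 + 1)/3 + C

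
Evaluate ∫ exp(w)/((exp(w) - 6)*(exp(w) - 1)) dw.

Let u = e^w, du = e^w dw.
The integral becomes ∫ du/((u-6)(u-1)); decompose into partial fractions.

log(exp(w) - 6)/5 - log(exp(w) - 1)/5 + C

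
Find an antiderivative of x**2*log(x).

x**3*log(x)/3 - x**3/9 + C

Use integration by parts with u = log(x), dv = x**2 dx.
Then du = 1/x dx and v = x**3/3.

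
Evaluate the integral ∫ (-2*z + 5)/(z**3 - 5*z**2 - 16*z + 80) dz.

-5*log(z - 5)/9 + 3*log(z - 4)/8 + 13*log(z + 4)/72 + C

Factor the denominator: (z - 5)*(z - 4)*(z + 4).
Partial-fraction decomposition: 13/(72*(z + 4)) + 3/(8*(z - 4)) - 5/(9*(z - 5)).
Integrate each term: A/(z−a) contributes A·log|z−a|.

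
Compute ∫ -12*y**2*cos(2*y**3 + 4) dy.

-2*sin(2*y**3 + 4) + C

Let u = 2*y**3 + 4, so du = (6*y**2) dy.
Rewriting, the integral becomes -2·∫ cos(u) du = -2·sin(u).
Substituting back, u = 2*y**3 + 4.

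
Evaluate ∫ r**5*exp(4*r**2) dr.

(8*r**4 - 4*r**2 + 1)*exp(4*r**2)/64 + C

Let u = r², du = 2r dr; rewrite as (1/2)∫ u^2·exp(4u) du.
Now integrate by parts 2 times.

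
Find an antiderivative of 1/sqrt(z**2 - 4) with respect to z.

Substitute z = 2·sec(θ), so dz = 2·sec(θ)*tan(θ) dθ and the radical becomes sqrt(z**2 - 4) = 2·tan(θ) by the Pythagorean identity.
Integrate the resulting trig expression in θ, then back-substitute sec(θ) = z/2, tan(θ) = sqrt(z**2 - 4)/2 (absorbing any constant into C).

log(z + sqrt(z**2 - 4)) + C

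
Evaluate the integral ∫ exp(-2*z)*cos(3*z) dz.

3*exp(-2*z)*sin(3*z)/13 - 2*exp(-2*z)*cos(3*z)/13 + C

Let I denote the integral. Integrate by parts with u = cos(3*z), dv = exp(-2*z) dz, so v = -exp(-2*z)/2: I = -exp(-2*z)*cos(3*z)/2 − (3/2)·∫ exp(-2*z)*sin(3*z) dz.
Apply parts again with u = sin(3*z), dv = exp(-2*z) dz: ∫ exp(-2*z)*sin(3*z) dz = -exp(-2*z)*sin(3*z)/2 + (3/2)·I. Substituting back brings back I: I = 3*exp(-2*z)*sin(3*z)/4 - exp(-2*z)*cos(3*z)/2 − (9/4)·I.
Solving for I: (1 + 9/4)·I equals the remaining terms, so I = (4/13)·(3*exp(-2*z)*sin(3*z)/4 - exp(-2*z)*cos(3*z)/2).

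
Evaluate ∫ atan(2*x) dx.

Use integration by parts with u = arctan(2*x), dv = dx.
Then du = 2/(4*x**2 + 1) dx.

x*atan(2*x) - log(4*x**2 + 1)/4 + C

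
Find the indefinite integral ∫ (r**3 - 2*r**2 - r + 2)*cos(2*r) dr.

r**3*sin(2*r)/2 - r**2*sin(2*r) + 3*r**2*cos(2*r)/4 - 5*r*sin(2*r)/4 - r*cos(2*r) + 3*sin(2*r)/2 - 5*cos(2*r)/8 + C

Use integration by parts with u = r**3 - 2*r**2 - r + 2, dv = cos(2*r) dr, so v = sin(2*r)/2.
Apply parts 3 times (tabular method): alternate signs, differentiate u down to 0, integrate dv up.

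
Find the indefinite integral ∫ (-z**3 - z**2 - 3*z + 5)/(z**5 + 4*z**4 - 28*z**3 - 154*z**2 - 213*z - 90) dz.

-265*log(z - 6)/4851 + 31*log(z + 1)/196 - 4*log(z + 3)/9 + 15*log(z + 5)/44 + 1/(7*z + 7) + C

Factor the denominator: (z - 6)*(z + 1)**2*(z + 3)*(z + 5).
Partial-fraction decomposition: 15/(44*(z + 5)) - 4/(9*(z + 3)) + 31/(196*(z + 1)) - 1/(7*(z + 1)**2) - 265/(4851*(z - 6)).
Integrate each term; A/(z−a) gives A·log|z−a|; A/(z−a)² gives −A/(z−a).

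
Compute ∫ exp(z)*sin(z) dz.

exp(z)*sin(z)/2 - exp(z)*cos(z)/2 + C

Let I denote the integral. Integrate by parts with u = sin(z), dv = exp(z) dz, so v = exp(z): I = exp(z)*sin(z) − ∫ exp(z)*cos(z) dz.
Apply parts again with u = cos(z), dv = exp(z) dz: ∫ exp(z)*cos(z) dz = exp(z)*cos(z) + I. Substituting back brings back I: I = exp(z)*sin(z) - exp(z)*cos(z) − I.
Solving for I: (1 + 1)·I equals the remaining terms, so I = (1/2)·(exp(z)*sin(z) - exp(z)*cos(z)).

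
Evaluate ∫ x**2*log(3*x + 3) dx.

Use integration by parts with u = log(3*x + 3), dv = x**2 dx.
Then du = 3/(3*x + 3) dx and v = x**3/3.

x**3*log(3*x + 3)/3 - x**3/9 + x**2/6 - x/3 + log(x + 1)/3 + C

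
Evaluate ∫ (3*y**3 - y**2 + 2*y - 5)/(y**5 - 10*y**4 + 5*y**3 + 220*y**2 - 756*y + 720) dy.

619*log(y - 6)/264 - 179*log(y - 4)/36 + 73*log(y - 3)/24 - 19*log(y - 2)/56 - 415*log(y + 5)/5544 + C

Factor the denominator: (y - 6)*(y - 4)*(y - 3)*(y - 2)*(y + 5).
Partial-fraction decomposition: -415/(5544*(y + 5)) - 19/(56*(y - 2)) + 73/(24*(y - 3)) - 179/(36*(y - 4)) + 619/(264*(y - 6)).
Integrate each term: A/(y−a) contributes A·log|y−a|.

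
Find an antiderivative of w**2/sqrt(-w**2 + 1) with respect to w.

-w*sqrt(-w**2 + 1)/2 + asin(w)/2 + C

Substitute w = sin(θ), so dw = cos(θ) dθ and the radical becomes sqrt(-w**2 + 1) = cos(θ) by the Pythagorean identity.
Integrate the resulting trig expression in θ, then back-substitute θ = asin(w), sin(θ) = w, cos(θ) = sqrt(-w**2 + 1) (absorbing any constant into C).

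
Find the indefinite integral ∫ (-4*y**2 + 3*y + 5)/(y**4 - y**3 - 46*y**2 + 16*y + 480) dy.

-11*log(y - 6)/20 + 47*log(y - 4)/144 - 71*log(y + 4)/80 + 10*log(y + 5)/9 + C

Factor the denominator: (y - 6)*(y - 4)*(y + 4)*(y + 5).
Partial-fraction decomposition: 10/(9*(y + 5)) - 71/(80*(y + 4)) + 47/(144*(y - 4)) - 11/(20*(y - 6)).
Integrate each term: A/(y−a) contributes A·log|y−a|.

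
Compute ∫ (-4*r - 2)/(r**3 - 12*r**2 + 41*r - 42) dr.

-3*log(r - 7)/2 + 7*log(r - 3)/2 - 2*log(r - 2) + C

Factor the denominator: (r - 7)*(r - 3)*(r - 2).
Partial-fraction decomposition: -2/(r - 2) + 7/(2*(r - 3)) - 3/(2*(r - 7)).
Integrate each term: A/(r−a) contributes A·log|r−a|.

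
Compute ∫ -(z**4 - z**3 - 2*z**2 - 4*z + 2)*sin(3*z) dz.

z**4*cos(3*z)/3 - 4*z**3*sin(3*z)/9 - z**3*cos(3*z)/3 + z**2*sin(3*z)/3 - 10*z**2*cos(3*z)/9 + 20*z*sin(3*z)/27 - 10*z*cos(3*z)/9 + 10*sin(3*z)/27 + 74*cos(3*z)/81 + C

Use integration by parts with u = z**4 - z**3 - 2*z**2 - 4*z + 2, dv = -sin(3*z) dz, so v = cos(3*z)/3.
Apply parts 4 times (tabular method): alternate signs, differentiate u down to 0, integrate dv up.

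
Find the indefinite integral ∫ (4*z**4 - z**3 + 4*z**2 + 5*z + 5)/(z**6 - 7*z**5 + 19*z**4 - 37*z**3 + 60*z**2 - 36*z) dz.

-5*log(z)/36 - 1801*log(z - 3)/6084 + 17*log(z - 1)/20 - 1403*log(z**2 + 4)/6760 - 206*atan(z/2)/845 - 353/(78*z - 234) + C

Factor the denominator: z*(z - 3)**2*(z - 1)*(z**2 + 4).
Partial-fraction decomposition: -(1403*z + 1648)/(3380*(z**2 + 4)) + 17/(20*(z - 1)) - 1801/(6084*(z - 3)) + 353/(78*(z - 3)**2) - 5/(36*z).
Integrate each term; A/(z−a) gives A·log|z−a|; the (Bz+D)/(z²+p²) term gives a log and an atan.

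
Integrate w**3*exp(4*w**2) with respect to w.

Let u = w², du = 2w dw; rewrite as (1/2)∫ u^1·exp(4u) du.
Now integrate by parts 1 time.

(4*w**2 - 1)*exp(4*w**2)/32 + C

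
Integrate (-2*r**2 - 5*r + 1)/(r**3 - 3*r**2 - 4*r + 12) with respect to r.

Factor the denominator: (r - 3)*(r - 2)*(r + 2).
Partial-fraction decomposition: 3/(20*(r + 2)) + 17/(4*(r - 2)) - 32/(5*(r - 3)).
Integrate each term: A/(r−a) contributes A·log|r−a|.

-32*log(r - 3)/5 + 17*log(r - 2)/4 + 3*log(r + 2)/20 + C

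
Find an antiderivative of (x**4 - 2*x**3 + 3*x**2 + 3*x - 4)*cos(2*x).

Use integration by parts with u = x**4 - 2*x**3 + 3*x**2 + 3*x - 4, dv = cos(2*x) dx, so v = sin(2*x)/2.
Apply parts 4 times (tabular method): alternate signs, differentiate u down to 0, integrate dv up.

x**4*sin(2*x)/2 - x**3*sin(2*x) + x**3*cos(2*x) - 3*x**2*cos(2*x)/2 + 3*x*sin(2*x) - 2*sin(2*x) + 3*cos(2*x)/2 + C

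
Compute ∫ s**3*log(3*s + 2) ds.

s**4*log(3*s + 2)/4 - s**4/16 + s**3/18 - s**2/18 + 2*s/27 - 4*log(3*s + 2)/81 + C

Use integration by parts with u = log(3*s + 2), dv = s**3 ds.
Then du = 3/(3*s + 2) ds and v = s**4/4.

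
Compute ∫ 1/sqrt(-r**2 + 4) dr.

Substitute r = 2·sin(θ), so dr = 2·cos(θ) dθ and the radical becomes sqrt(-r**2 + 4) = 2·cos(θ) by the Pythagorean identity.
Integrate the resulting trig expression in θ, then back-substitute θ = asin(r/2), sin(θ) = r/2, cos(θ) = sqrt(-r**2 + 4)/2 (absorbing any constant into C).

asin(r/2) + C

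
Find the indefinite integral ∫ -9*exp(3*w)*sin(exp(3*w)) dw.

3*cos(exp(3*w)) + C

Let u = exp(3*w), so du = (3*exp(3*w)) dw.
Rewriting, the integral becomes -3·∫ sin(u) du = -3·-cos(u).
Substituting back, u = exp(3*w).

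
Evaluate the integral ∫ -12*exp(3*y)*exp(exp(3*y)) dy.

Let u = exp(3*y), so du = (3*exp(3*y)) dy.
Rewriting, the integral becomes -4·∫ e^u du = -4·e^u.
Substituting back, u = exp(3*y).

-4*exp(exp(3*y)) + C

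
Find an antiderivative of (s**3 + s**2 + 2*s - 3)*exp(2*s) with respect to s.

Use integration by parts with u = s**3 + s**2 + 2*s - 3, dv = exp(2*s) ds, so v = exp(2*s)/2.
Apply parts 3 times (tabular method): alternate signs, differentiate u down to 0, integrate dv up.

(4*s**3 - 2*s**2 + 10*s - 17)*exp(2*s)/8 + C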